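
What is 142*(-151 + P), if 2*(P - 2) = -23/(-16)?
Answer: -336895/16 ≈ -21056.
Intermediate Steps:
P = 87/32 (P = 2 + (-23/(-16))/2 = 2 + (-23*(-1/16))/2 = 2 + (½)*(23/16) = 2 + 23/32 = 87/32 ≈ 2.7188)
142*(-151 + P) = 142*(-151 + 87/32) = 142*(-4745/32) = -336895/16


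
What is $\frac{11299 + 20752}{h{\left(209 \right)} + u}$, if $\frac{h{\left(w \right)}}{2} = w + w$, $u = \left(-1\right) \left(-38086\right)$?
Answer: $\frac{32051}{38922} \approx 0.82347$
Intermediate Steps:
$u = 38086$
$h{\left(w \right)} = 4 w$ ($h{\left(w \right)} = 2 \left(w + w\right) = 2 \cdot 2 w = 4 w$)
$\frac{11299 + 20752}{h{\left(209 \right)} + u} = \frac{11299 + 20752}{4 \cdot 209 + 38086} = \frac{32051}{836 + 38086} = \frac{32051}{38922}$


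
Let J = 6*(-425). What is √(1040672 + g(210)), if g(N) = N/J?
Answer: √7518854605/85 ≈ 1020.1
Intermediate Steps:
J = -2550
g(N) = -N/2550 (g(N) = N/(-2550) = N*(-1/2550) = -N/2550)
√(1040672 + g(210)) = √(1040672 - 1/2550*210) = √(1040672 - 7/85) = √(88457113/85) = √7518854605/85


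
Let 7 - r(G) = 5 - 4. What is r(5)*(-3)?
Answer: -18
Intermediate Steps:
r(G) = 6 (r(G) = 7 - (5 - 4) = 7 - 1*1 = 7 - 1 = 6)
r(5)*(-3) = 6*(-3) = -18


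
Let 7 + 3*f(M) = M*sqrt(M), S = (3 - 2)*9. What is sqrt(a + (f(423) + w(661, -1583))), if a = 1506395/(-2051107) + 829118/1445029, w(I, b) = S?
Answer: sqrt(514383380711464159437069057 + 33443570416332928040152862463*sqrt(47))/8891727291309 ≈ 53.911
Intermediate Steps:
S = 9 (S = 1*9 = 9)
f(M) = -7/3 + M**(3/2)/3 (f(M) = -7/3 + (M*sqrt(M))/3 = -7/3 + M**(3/2)/3)
w(I, b) = 9
a = -476174726829/2963909097103 (a = 1506395*(-1/2051107) + 829118*(1/1445029) = -1506395/2051107 + 829118/1445029 = -476174726829/2963909097103 ≈ -0.16066)
sqrt(a + (f(423) + w(661, -1583))) = sqrt(-476174726829/2963909097103 + ((-7/3 + 423**(3/2)/3) + 9)) = sqrt(-476174726829/2963909097103 + ((-7/3 + (1269*sqrt(47))/3) + 9)) = sqrt(-476174726829/2963909097103 + ((-7/3 + 423*sqrt(47)) + 9)) = sqrt(-476174726829/2963909097103 + (20/3 + 423*sqrt(47))) = sqrt(57849657761573/8891727291309 + 423*sqrt(47))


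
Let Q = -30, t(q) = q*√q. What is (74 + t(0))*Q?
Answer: -2220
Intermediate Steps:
t(q) = q^(3/2)
(74 + t(0))*Q = (74 + 0^(3/2))*(-30) = (74 + 0)*(-30) = 74*(-30) = -2220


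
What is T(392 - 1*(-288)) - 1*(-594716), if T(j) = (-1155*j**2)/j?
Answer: -190684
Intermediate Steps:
T(j) = -1155*j
T(392 - 1*(-288)) - 1*(-594716) = -1155*(392 - 1*(-288)) - 1*(-594716) = -1155*(392 + 288) + 594716 = -1155*680 + 594716 = -785400 + 594716 = -190684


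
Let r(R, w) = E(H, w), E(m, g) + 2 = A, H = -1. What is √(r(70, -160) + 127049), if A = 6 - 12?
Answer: √127041 ≈ 356.43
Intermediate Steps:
A = -6
E(m, g) = -8 (E(m, g) = -2 - 6 = -8)
r(R, w) = -8
√(r(70, -160) + 127049) = √(-8 + 127049) = √127041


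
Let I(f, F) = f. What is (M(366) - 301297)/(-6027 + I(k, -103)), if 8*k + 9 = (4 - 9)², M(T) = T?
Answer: 300931/6025 ≈ 49.947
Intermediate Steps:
k = 2 (k = -9/8 + (4 - 9)²/8 = -9/8 + (⅛)*(-5)² = -9/8 + (⅛)*25 = -9/8 + 25/8 = 2)
(M(366) - 301297)/(-6027 + I(k, -103)) = (366 - 301297)/(-6027 + 2) = -300931/(-6025) = -300931*(-1/6025) = 300931/6025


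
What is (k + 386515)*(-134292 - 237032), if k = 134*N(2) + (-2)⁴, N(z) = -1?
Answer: -143478479628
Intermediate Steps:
k = -118 (k = 134*(-1) + (-2)⁴ = -134 + 16 = -118)
(k + 386515)*(-134292 - 237032) = (-118 + 386515)*(-134292 - 237032) = 386397*(-371324) = -143478479628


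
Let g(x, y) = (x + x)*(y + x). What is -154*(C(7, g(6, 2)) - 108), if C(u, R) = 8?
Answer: 15400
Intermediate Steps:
g(x, y) = 2*x*(x + y) (g(x, y) = (2*x)*(x + y) = 2*x*(x + y))
-154*(C(7, g(6, 2)) - 108) = -154*(8 - 108) = -154*(-100) = 15400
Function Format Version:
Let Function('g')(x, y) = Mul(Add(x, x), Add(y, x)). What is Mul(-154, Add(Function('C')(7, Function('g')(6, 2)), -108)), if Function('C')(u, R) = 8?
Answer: 15400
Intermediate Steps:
Function('g')(x, y) = Mul(2, x, Add(x, y)) (Function('g')(x, y) = Mul(Mul(2, x), Add(x, y)) = Mul(2, x, Add(x, y)))
Mul(-154, Add(Function('C')(7, Function('g')(6, 2)), -108)) = Mul(-154, Add(8, -108)) = Mul(-154, -100) = 15400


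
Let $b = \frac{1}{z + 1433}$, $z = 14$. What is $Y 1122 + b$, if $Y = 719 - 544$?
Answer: $\frac{284118451}{1447} \approx 1.9635 \cdot 10^{5}$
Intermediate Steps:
$Y = 175$ ($Y = 719 - 544 = 175$)
$b = \frac{1}{1447}$ ($b = \frac{1}{14 + 1433} = \frac{1}{1447} \approx 0.00069109$)
$Y 1122 + b = 175 \cdot 1122 + \frac{1}{1447} = 196350 + \frac{1}{1447} = \frac{284118451}{1447}$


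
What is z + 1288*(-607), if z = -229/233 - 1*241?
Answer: -182219510/233 ≈ -7.8206e+5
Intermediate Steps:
z = -56382/233 (z = -229*1/233 - 241 = -229/233 - 241 = -56382/233 ≈ -241.98)
z + 1288*(-607) = -56382/233 + 1288*(-607) = -56382/233 - 781816 = -182219510/233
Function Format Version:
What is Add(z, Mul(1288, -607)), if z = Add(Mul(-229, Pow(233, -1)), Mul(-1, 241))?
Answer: Rational(-182219510, 233) ≈ -7.8206e+5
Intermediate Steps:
z = Rational(-56382, 233) (z = Add(Mul(-229, Rational(1, 233)), -241) = Add(Rational(-229, 233), -241) = Rational(-56382, 233) ≈ -241.98)
Add(z, Mul(1288, -607)) = Add(Rational(-56382, 233), Mul(1288, -607)) = Add(Rational(-56382, 233), -781816) = Rational(-182219510, 233)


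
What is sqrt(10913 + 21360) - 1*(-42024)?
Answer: 42024 + sqrt(32273) ≈ 42204.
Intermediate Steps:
sqrt(10913 + 21360) - 1*(-42024) = sqrt(32273) + 42024 = 42024 + sqrt(32273)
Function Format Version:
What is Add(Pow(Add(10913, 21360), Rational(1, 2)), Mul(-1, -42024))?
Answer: Add(42024, Pow(32273, Rational(1, 2))) ≈ 42204.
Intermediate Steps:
Add(Pow(Add(10913, 21360), Rational(1, 2)), Mul(-1, -42024)) = Add(Pow(32273, Rational(1, 2)), 42024) = Add(42024, Pow(32273, Rational(1, 2)))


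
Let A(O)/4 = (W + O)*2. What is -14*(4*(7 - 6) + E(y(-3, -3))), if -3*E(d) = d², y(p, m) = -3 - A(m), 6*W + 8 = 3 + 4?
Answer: 61334/27 ≈ 2271.6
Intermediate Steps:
W = -⅙ (W = -4/3 + (3 + 4)/6 = -4/3 + (⅙)*7 = -4/3 + 7/6 = -⅙ ≈ -0.16667)
A(O) = -4/3 + 8*O (A(O) = 4*((-⅙ + O)*2) = 4*(-⅓ + 2*O) = -4/3 + 8*O)
y(p, m) = -5/3 - 8*m (y(p, m) = -3 - (-4/3 + 8*m) = -3 + (4/3 - 8*m) = -5/3 - 8*m)
E(d) = -d²/3
-14*(4*(7 - 6) + E(y(-3, -3))) = -14*(4*(7 - 6) - (-5/3 - 8*(-3))²/3) = -14*(4*1 - (-5/3 + 24)²/3) = -14*(4 - (67/3)²/3) = -14*(4 - ⅓*4489/9) = -14*(4 - 4489/27) = -14*(-4381/27) = 61334/27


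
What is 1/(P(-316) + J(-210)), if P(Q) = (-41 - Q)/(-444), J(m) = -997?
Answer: -444/442943 ≈ -0.0010024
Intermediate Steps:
P(Q) = 41/444 + Q/444 (P(Q) = (-41 - Q)*(-1/444) = 41/444 + Q/444)
1/(P(-316) + J(-210)) = 1/((41/444 + (1/444)*(-316)) - 997) = 1/((41/444 - 79/111) - 997) = 1/(-275/444 - 997) = 1/(-442943/444) = -444/442943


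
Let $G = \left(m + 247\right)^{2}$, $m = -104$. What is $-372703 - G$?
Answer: $-393152$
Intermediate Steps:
$G = 20449$ ($G = \left(-104 + 247\right)^{2} = 143^{2} = 20449$)
$-372703 - G = -372703 - 20449 = -393152$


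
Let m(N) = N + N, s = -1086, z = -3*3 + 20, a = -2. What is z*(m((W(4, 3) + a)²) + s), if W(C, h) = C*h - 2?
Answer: -10538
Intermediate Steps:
W(C, h) = -2 + C*h
z = 11 (z = -9 + 20 = 11)
m(N) = 2*N
z*(m((W(4, 3) + a)²) + s) = 11*(2*((-2 + 4*3) - 2)² - 1086) = 11*(2*((-2 + 12) - 2)² - 1086) = 11*(2*(10 - 2)² - 1086) = 11*(2*8² - 1086) = 11*(2*64 - 1086) = 11*(128 - 1086) = 11*(-958) = -10538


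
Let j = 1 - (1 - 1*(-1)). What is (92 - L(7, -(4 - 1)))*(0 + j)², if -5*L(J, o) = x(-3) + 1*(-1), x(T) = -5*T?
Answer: 474/5 ≈ 94.800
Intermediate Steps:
L(J, o) = -14/5 (L(J, o) = -(-5*(-3) + 1*(-1))/5 = -(15 - 1)/5 = -⅕*14 = -14/5)
j = -1 (j = 1 - (1 + 1) = 1 - 1*2 = 1 - 2 = -1)
(92 - L(7, -(4 - 1)))*(0 + j)² = (92 - 1*(-14/5))*(0 - 1)² = (92 + 14/5)*(-1)² = (474/5)*1 = 474/5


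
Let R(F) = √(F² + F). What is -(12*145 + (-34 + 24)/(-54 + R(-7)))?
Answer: -833550/479 - 5*√42/1437 ≈ -1740.2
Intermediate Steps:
R(F) = √(F + F²)
-(12*145 + (-34 + 24)/(-54 + R(-7))) = -(12*145 + (-34 + 24)/(-54 + √(-7*(1 - 7)))) = -(1740 - 10/(-54 + √(-7*(-6)))) = -(1740 - 10/(-54 + √42)) = -1740 + 10/(-54 + √42)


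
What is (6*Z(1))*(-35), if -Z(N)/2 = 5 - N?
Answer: 1680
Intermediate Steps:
Z(N) = -10 + 2*N (Z(N) = -2*(5 - N) = -10 + 2*N)
(6*Z(1))*(-35) = (6*(-10 + 2*1))*(-35) = (6*(-10 + 2))*(-35) = (6*(-8))*(-35) = -48*(-35) = 1680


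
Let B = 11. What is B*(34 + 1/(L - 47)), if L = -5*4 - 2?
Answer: 25795/69 ≈ 373.84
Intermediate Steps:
L = -22 (L = -20 - 2 = -22)
B*(34 + 1/(L - 47)) = 11*(34 + 1/(-22 - 47)) = 11*(34 + 1/(-69)) = 11*(34 - 1/69) = 11*(2345/69) = 25795/69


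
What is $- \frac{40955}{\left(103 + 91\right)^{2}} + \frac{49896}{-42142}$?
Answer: $- \frac{1801905733}{793028156} \approx -2.2722$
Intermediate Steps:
$- \frac{40955}{\left(103 + 91\right)^{2}} + \frac{49896}{-42142} = - \frac{40955}{194^{2}} + 49896 \left(- \frac{1}{42142}\right) = - \frac{40955}{37636} - \frac{24948}{21071} = - \frac{1801905733}{793028156}$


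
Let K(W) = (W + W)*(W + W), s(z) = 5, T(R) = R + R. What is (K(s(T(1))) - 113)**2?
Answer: 169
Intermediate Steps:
T(R) = 2*R
K(W) = 4*W**2 (K(W) = (2*W)*(2*W) = 4*W**2)
(K(s(T(1))) - 113)**2 = (4*5**2 - 113)**2 = (4*25 - 113)**2 = (100 - 113)**2 = (-13)**2 = 169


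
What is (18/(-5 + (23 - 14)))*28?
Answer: 126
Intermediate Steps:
(18/(-5 + (23 - 14)))*28 = (18/(-5 + 9))*28 = (18/4)*28 = (18*(¼))*28 = (9/2)*28 = 126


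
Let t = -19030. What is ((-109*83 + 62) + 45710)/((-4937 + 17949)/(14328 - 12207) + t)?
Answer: -77893725/40349618 ≈ -1.9305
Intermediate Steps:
((-109*83 + 62) + 45710)/((-4937 + 17949)/(14328 - 12207) + t) = ((-109*83 + 62) + 45710)/((-4937 + 17949)/(14328 - 12207) - 19030) = ((-9047 + 62) + 45710)/(13012/2121 - 19030) = (-8985 + 45710)/(13012*(1/2121) - 19030) = 36725/(13012/2121 - 19030) = 36725/(-40349618/2121) = 36725*(-2121/40349618) = -77893725/40349618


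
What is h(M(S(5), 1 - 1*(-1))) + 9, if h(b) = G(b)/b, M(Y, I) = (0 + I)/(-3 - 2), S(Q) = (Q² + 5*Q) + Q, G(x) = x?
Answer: 10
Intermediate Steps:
S(Q) = Q² + 6*Q
M(Y, I) = -I/5 (M(Y, I) = I/(-5) = I*(-⅕) = -I/5)
h(b) = 1 (h(b) = b/b = 1)
h(M(S(5), 1 - 1*(-1))) + 9 = 1 + 9 = 10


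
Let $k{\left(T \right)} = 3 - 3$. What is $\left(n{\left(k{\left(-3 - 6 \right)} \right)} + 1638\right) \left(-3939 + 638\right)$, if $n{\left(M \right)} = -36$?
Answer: $-5288202$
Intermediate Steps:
$k{\left(T \right)} = 0$ ($k{\left(T \right)} = 3 - 3 = 0$)
$\left(n{\left(k{\left(-3 - 6 \right)} \right)} + 1638\right) \left(-3939 + 638\right) = \left(-36 + 1638\right) \left(-3939 + 638\right) = 1602 \left(-3301\right) = -5288202$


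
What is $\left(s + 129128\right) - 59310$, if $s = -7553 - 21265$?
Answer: $41000$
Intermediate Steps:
$s = -28818$ ($s = -7553 - 21265 = -28818$)
$\left(s + 129128\right) - 59310 = \left(-28818 + 129128\right) - 59310 = 100310 - 59310 = 41000$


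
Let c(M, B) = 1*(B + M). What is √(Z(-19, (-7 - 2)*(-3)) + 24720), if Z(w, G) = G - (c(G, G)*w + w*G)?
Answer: √26286 ≈ 162.13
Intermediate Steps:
c(M, B) = B + M
Z(w, G) = G - 3*G*w (Z(w, G) = G - ((G + G)*w + w*G) = G - ((2*G)*w + G*w) = G - (2*G*w + G*w) = G - 3*G*w)
√(Z(-19, (-7 - 2)*(-3)) + 24720) = √(((-7 - 2)*(-3))*(1 - 3*(-19)) + 24720) = √((-9*(-3))*(1 + 57) + 24720) = √(27*58 + 24720) = √(1566 + 24720) = √26286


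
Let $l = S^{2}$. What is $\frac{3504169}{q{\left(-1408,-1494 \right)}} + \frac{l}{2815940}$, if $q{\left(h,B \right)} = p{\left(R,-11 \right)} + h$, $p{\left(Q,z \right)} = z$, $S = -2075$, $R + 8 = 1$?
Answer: $- \frac{1972283994397}{799163772} \approx -2467.9$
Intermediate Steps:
$R = -7$ ($R = -8 + 1 = -7$)
$q{\left(h,B \right)} = -11 + h$
$l = 4305625$ ($l = \left(-2075\right)^{2} = 4305625$)
$\frac{3504169}{q{\left(-1408,-1494 \right)}} + \frac{l}{2815940} = \frac{3504169}{-11 - 1408} + \frac{4305625}{2815940} = \frac{3504169}{-1419} + 4305625 \cdot \frac{1}{2815940} = 3504169 \left(- \frac{1}{1419}\right) + \frac{861125}{563188} = - \frac{3504169}{1419} + \frac{861125}{563188} = - \frac{1972283994397}{799163772}$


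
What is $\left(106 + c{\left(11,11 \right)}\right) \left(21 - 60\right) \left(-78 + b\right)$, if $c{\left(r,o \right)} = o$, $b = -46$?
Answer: $565812$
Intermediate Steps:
$\left(106 + c{\left(11,11 \right)}\right) \left(21 - 60\right) \left(-78 + b\right) = \left(106 + 11\right) \left(21 - 60\right) \left(-78 - 46\right) = 117 \left(\left(-39\right) \left(-124\right)\right) = 117 \cdot 4836 = 565812$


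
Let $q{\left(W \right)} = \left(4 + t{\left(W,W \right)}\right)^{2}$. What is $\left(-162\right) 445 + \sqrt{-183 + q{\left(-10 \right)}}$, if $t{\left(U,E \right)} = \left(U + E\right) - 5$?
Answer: $-72090 + \sqrt{258} \approx -72074.0$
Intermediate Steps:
$t{\left(U,E \right)} = -5 + E + U$ ($t{\left(U,E \right)} = \left(E + U\right) - 5 = -5 + E + U$)
$q{\left(W \right)} = \left(-1 + 2 W\right)^{2}$ ($q{\left(W \right)} = \left(4 + \left(-5 + W + W\right)\right)^{2} = \left(4 + \left(-5 + 2 W\right)\right)^{2} = \left(-1 + 2 W\right)^{2}$)
$\left(-162\right) 445 + \sqrt{-183 + q{\left(-10 \right)}} = \left(-162\right) 445 + \sqrt{-183 + \left(-1 + 2 \left(-10\right)\right)^{2}} = -72090 + \sqrt{-183 + \left(-1 - 20\right)^{2}} = -72090 + \sqrt{-183 + \left(-21\right)^{2}} = -72090 + \sqrt{-183 + 441} = -72090 + \sqrt{258}$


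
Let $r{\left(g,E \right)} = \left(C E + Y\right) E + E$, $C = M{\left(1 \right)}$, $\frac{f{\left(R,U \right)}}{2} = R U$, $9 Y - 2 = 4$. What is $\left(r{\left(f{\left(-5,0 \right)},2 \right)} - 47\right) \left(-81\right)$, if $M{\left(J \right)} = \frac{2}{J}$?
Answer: $2889$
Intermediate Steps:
$Y = \frac{2}{3}$ ($Y = \frac{2}{9} + \frac{1}{9} \cdot 4 = \frac{2}{9} + \frac{4}{9} = \frac{2}{3} \approx 0.66667$)
$f{\left(R,U \right)} = 2 R U$
$C = 2$ ($C = \frac{2}{1} = 2 \cdot 1 = 2$)
$r{\left(g,E \right)} = E + E \left(\frac{2}{3} + 2 E\right)$ ($r{\left(g,E \right)} = \left(2 E + \frac{2}{3}\right) E + E = \left(\frac{2}{3} + 2 E\right) E + E = E \left(\frac{2}{3} + 2 E\right) + E = E + E \left(\frac{2}{3} + 2 E\right)$)
$\left(r{\left(f{\left(-5,0 \right)},2 \right)} - 47\right) \left(-81\right) = \left(\frac{1}{3} \cdot 2 \left(5 + 6 \cdot 2\right) - 47\right) \left(-81\right) = \left(\frac{1}{3} \cdot 2 \left(5 + 12\right) - 47\right) \left(-81\right) = \left(\frac{1}{3} \cdot 2 \cdot 17 - 47\right) \left(-81\right) = \left(\frac{34}{3} - 47\right) \left(-81\right) = \left(- \frac{107}{3}\right) \left(-81\right) = 2889$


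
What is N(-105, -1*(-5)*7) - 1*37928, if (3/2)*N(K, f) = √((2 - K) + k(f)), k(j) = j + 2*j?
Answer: -37928 + 4*√53/3 ≈ -37918.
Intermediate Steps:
k(j) = 3*j
N(K, f) = 2*√(2 - K + 3*f)/3 (N(K, f) = 2*√((2 - K) + 3*f)/3 = 2*√(2 - K + 3*f)/3)
N(-105, -1*(-5)*7) - 1*37928 = 2*√(2 - 1*(-105) + 3*(-1*(-5)*7))/3 - 1*37928 = 2*√(2 + 105 + 3*(5*7))/3 - 37928 = 2*√(2 + 105 + 3*35)/3 - 37928 = 2*√(2 + 105 + 105)/3 - 37928 = 2*√212/3 - 37928 = 2*(2*√53)/3 - 37928 = 4*√53/3 - 37928 = -37928 + 4*√53/3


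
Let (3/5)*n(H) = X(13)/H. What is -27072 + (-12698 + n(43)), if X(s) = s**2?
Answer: -5129485/129 ≈ -39763.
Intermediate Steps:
n(H) = 845/(3*H) (n(H) = 5*(13**2/H)/3 = 5*(169/H)/3 = 845/(3*H))
-27072 + (-12698 + n(43)) = -27072 + (-12698 + (845/3)/43) = -27072 + (-12698 + (845/3)*(1/43)) = -27072 + (-12698 + 845/129) = -27072 - 1637197/129 = -5129485/129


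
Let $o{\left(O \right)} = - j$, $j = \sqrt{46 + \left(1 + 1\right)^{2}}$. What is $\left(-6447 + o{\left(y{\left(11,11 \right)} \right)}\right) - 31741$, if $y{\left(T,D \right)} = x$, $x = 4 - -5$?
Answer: $-38188 - 5 \sqrt{2} \approx -38195.0$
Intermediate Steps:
$x = 9$ ($x = 4 + 5 = 9$)
$j = 5 \sqrt{2}$ ($j = \sqrt{46 + 2^{2}} = \sqrt{46 + 4} = \sqrt{50} = 5 \sqrt{2} \approx 7.0711$)
$y{\left(T,D \right)} = 9$
$o{\left(O \right)} = - 5 \sqrt{2}$
$\left(-6447 + o{\left(y{\left(11,11 \right)} \right)}\right) - 31741 = \left(-6447 - 5 \sqrt{2}\right) - 31741 = -38188 - 5 \sqrt{2}$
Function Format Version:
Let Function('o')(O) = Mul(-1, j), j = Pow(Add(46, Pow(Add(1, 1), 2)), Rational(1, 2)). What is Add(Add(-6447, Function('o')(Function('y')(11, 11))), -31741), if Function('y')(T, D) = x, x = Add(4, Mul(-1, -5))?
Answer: Add(-38188, Mul(-5, Pow(2, Rational(1, 2)))) ≈ -38195.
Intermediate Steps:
x = 9 (x = Add(4, 5) = 9)
j = Mul(5, Pow(2, Rational(1, 2))) (j = Pow(Add(46, Pow(2, 2)), Rational(1, 2)) = Pow(Add(46, 4), Rational(1, 2)) = Pow(50, Rational(1, 2)) = Mul(5, Pow(2, Rational(1, 2))) ≈ 7.0711)
Function('y')(T, D) = 9
Function('o')(O) = Mul(-5, Pow(2, Rational(1, 2))) (Function('o')(O) = Mul(-1, Mul(5, Pow(2, Rational(1, 2)))) = Mul(-5, Pow(2, Rational(1, 2))))
Add(Add(-6447, Function('o')(Function('y')(11, 11))), -31741) = Add(Add(-6447, Mul(-5, Pow(2, Rational(1, 2)))), -31741) = Add(-38188, Mul(-5, Pow(2, Rational(1, 2))))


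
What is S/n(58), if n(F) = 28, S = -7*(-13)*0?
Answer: 0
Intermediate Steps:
S = 0 (S = 91*0 = 0)
S/n(58) = 0/28 = 0*(1/28) = 0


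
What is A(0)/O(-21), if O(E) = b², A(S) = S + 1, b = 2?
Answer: ¼ ≈ 0.25000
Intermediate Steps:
A(S) = 1 + S
O(E) = 4 (O(E) = 2² = 4)
A(0)/O(-21) = (1 + 0)/4 = 1*(¼) = ¼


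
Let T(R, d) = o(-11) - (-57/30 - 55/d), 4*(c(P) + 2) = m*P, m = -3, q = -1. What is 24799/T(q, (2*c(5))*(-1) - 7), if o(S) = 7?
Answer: 2231910/1901 ≈ 1174.1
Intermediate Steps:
c(P) = -2 - 3*P/4 (c(P) = -2 + (-3*P)/4 = -2 - 3*P/4)
T(R, d) = 89/10 + 55/d (T(R, d) = 7 - (-57/30 - 55/d) = 7 - (-57*1/30 - 55/d) = 7 - (-19/10 - 55/d) = 7 + (19/10 + 55/d) = 89/10 + 55/d)
24799/T(q, (2*c(5))*(-1) - 7) = 24799/(89/10 + 55/((2*(-2 - 3/4*5))*(-1) - 7)) = 24799/(89/10 + 55/((2*(-2 - 15/4))*(-1) - 7)) = 24799/(89/10 + 55/((2*(-23/4))*(-1) - 7)) = 24799/(89/10 + 55/(-23/2*(-1) - 7)) = 24799/(89/10 + 55/(23/2 - 7)) = 24799/(89/10 + 55/(9/2)) = 24799/(89/10 + 55*(2/9)) = 24799/(89/10 + 110/9) = 24799/(1901/90) = 24799*(90/1901) = 2231910/1901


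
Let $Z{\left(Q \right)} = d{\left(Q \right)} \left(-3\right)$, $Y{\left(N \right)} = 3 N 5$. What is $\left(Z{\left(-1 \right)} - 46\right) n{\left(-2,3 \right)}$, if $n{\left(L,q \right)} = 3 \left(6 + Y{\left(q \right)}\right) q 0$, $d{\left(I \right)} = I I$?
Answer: $0$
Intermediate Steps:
$d{\left(I \right)} = I^{2}$
$Y{\left(N \right)} = 15 N$
$Z{\left(Q \right)} = - 3 Q^{2}$ ($Z{\left(Q \right)} = Q^{2} \left(-3\right) = - 3 Q^{2}$)
$n{\left(L,q \right)} = 0$ ($n{\left(L,q \right)} = 3 \left(6 + 15 q\right) q 0 = \left(18 + 45 q\right) q 0 = q \left(18 + 45 q\right) 0 = 0$)
$\left(Z{\left(-1 \right)} - 46\right) n{\left(-2,3 \right)} = \left(- 3 \left(-1\right)^{2} - 46\right) 0 = \left(\left(-3\right) 1 - 46\right) 0 = \left(-3 - 46\right) 0 = \left(-49\right) 0 = 0$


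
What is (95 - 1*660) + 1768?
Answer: 1203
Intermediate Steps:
(95 - 1*660) + 1768 = (95 - 660) + 1768 = -565 + 1768 = 1203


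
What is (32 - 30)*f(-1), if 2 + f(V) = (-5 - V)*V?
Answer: 4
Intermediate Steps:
f(V) = -2 + V*(-5 - V) (f(V) = -2 + (-5 - V)*V = -2 + V*(-5 - V))
(32 - 30)*f(-1) = (32 - 30)*(-2 - 1*(-1)² - 5*(-1)) = 2*(-2 - 1*1 + 5) = 2*(-2 - 1 + 5) = 2*2 = 4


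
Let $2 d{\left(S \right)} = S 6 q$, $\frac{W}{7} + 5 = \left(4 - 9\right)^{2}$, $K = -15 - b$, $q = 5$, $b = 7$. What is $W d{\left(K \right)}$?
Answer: $-46200$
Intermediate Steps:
$K = -22$ ($K = -15 - 7 = -22$)
$W = 140$ ($W = -35 + 7 \left(4 - 9\right)^{2} = -35 + 7 \left(-5\right)^{2} = -35 + 7 \cdot 25 = -35 + 175 = 140$)
$d{\left(S \right)} = 15 S$ ($d{\left(S \right)} = \frac{S 6 \cdot 5}{2} = \frac{6 S 5}{2} = \frac{30 S}{2} = 15 S$)
$W d{\left(K \right)} = 140 \cdot 15 \left(-22\right) = 140 \left(-330\right) = -46200$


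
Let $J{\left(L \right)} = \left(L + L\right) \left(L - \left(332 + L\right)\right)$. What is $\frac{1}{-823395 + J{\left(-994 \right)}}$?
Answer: $- \frac{1}{163379} \approx -6.1207 \cdot 10^{-6}$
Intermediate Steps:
$J{\left(L \right)} = - 664 L$ ($J{\left(L \right)} = 2 L \left(-332\right) = - 664 L$)
$\frac{1}{-823395 + J{\left(-994 \right)}} = \frac{1}{-823395 - -660016} = \frac{1}{-823395 + 660016} = \frac{1}{-163379} = - \frac{1}{163379}$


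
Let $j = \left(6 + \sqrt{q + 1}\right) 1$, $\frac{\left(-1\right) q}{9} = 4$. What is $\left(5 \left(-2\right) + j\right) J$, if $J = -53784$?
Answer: $215136 - 53784 i \sqrt{35} \approx 2.1514 \cdot 10^{5} - 3.1819 \cdot 10^{5} i$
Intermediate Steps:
$q = -36$ ($q = \left(-9\right) 4 = -36$)
$j = 6 + i \sqrt{35}$ ($j = \left(6 + \sqrt{-36 + 1}\right) 1 = \left(6 + \sqrt{-35}\right) 1 = \left(6 + i \sqrt{35}\right) 1 = 6 + i \sqrt{35} \approx 6.0 + 5.9161 i$)
$\left(5 \left(-2\right) + j\right) J = \left(5 \left(-2\right) + \left(6 + i \sqrt{35}\right)\right) \left(-53784\right) = \left(-10 + \left(6 + i \sqrt{35}\right)\right) \left(-53784\right) = \left(-4 + i \sqrt{35}\right) \left(-53784\right) = 215136 - 53784 i \sqrt{35}$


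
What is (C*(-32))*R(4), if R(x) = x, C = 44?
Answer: -5632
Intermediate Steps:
(C*(-32))*R(4) = (44*(-32))*4 = -1408*4 = -5632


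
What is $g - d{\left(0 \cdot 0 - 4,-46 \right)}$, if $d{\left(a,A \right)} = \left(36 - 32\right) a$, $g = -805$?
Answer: $-789$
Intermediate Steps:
$d{\left(a,A \right)} = 4 a$ ($d{\left(a,A \right)} = \left(36 - 32\right) a = 4 a$)
$g - d{\left(0 \cdot 0 - 4,-46 \right)} = -805 - 4 \left(0 \cdot 0 - 4\right) = -805 - 4 \left(0 - 4\right) = -805 - 4 \left(-4\right) = -805 - -16 = -805 + 16 = -789$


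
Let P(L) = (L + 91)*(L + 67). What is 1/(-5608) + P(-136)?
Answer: 17412839/5608 ≈ 3105.0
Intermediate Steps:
P(L) = (67 + L)*(91 + L) (P(L) = (91 + L)*(67 + L) = (67 + L)*(91 + L))
1/(-5608) + P(-136) = 1/(-5608) + (6097 + (-136)**2 + 158*(-136)) = -1/5608 + (6097 + 18496 - 21488) = -1/5608 + 3105 = 17412839/5608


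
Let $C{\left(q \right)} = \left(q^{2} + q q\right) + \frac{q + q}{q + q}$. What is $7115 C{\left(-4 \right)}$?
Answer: $234795$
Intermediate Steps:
$C{\left(q \right)} = 1 + 2 q^{2}$ ($C{\left(q \right)} = \left(q^{2} + q^{2}\right) + \frac{2 q}{2 q} = 2 q^{2} + 2 q \frac{1}{2 q} = 2 q^{2} + 1 = 1 + 2 q^{2}$)
$7115 C{\left(-4 \right)} = 7115 \left(1 + 2 \left(-4\right)^{2}\right) = 7115 \left(1 + 2 \cdot 16\right) = 7115 \left(1 + 32\right) = 7115 \cdot 33 = 234795$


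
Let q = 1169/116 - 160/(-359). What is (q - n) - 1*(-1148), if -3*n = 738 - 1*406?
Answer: 158562437/124932 ≈ 1269.2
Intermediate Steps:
q = 438231/41644 (q = 1169*(1/116) - 160*(-1/359) = 1169/116 + 160/359 = 438231/41644 ≈ 10.523)
n = -332/3 (n = -(738 - 1*406)/3 = -(738 - 406)/3 = -1/3*332 = -332/3 ≈ -110.67)
(q - n) - 1*(-1148) = (438231/41644 - 1*(-332/3)) - 1*(-1148) = (438231/41644 + 332/3) + 1148 = 15140501/124932 + 1148 = 158562437/124932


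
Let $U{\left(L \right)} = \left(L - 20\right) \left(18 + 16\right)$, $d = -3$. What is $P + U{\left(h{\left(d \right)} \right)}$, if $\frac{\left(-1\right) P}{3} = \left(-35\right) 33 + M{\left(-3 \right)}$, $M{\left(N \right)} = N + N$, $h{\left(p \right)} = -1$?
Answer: $2769$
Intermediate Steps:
$M{\left(N \right)} = 2 N$
$U{\left(L \right)} = -680 + 34 L$ ($U{\left(L \right)} = \left(-20 + L\right) 34 = -680 + 34 L$)
$P = 3483$ ($P = - 3 \left(\left(-35\right) 33 + 2 \left(-3\right)\right) = - 3 \left(-1155 - 6\right) = \left(-3\right) \left(-1161\right) = 3483$)
$P + U{\left(h{\left(d \right)} \right)} = 3483 + \left(-680 + 34 \left(-1\right)\right) = 3483 - 714 = 2769$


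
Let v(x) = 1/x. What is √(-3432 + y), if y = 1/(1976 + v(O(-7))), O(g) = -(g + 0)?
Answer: I*√72968842913/4611 ≈ 58.583*I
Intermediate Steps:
O(g) = -g
y = 7/13833 (y = 1/(1976 + 1/(-1*(-7))) = 1/(1976 + 1/7) = 1/(1976 + ⅐) = 1/(13833/7) = 7/13833 ≈ 0.00050604)
√(-3432 + y) = √(-3432 + 7/13833) = √(-47474849/13833) = I*√72968842913/4611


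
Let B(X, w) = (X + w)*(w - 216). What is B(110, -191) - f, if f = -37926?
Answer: 70893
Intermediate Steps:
B(X, w) = (-216 + w)*(X + w) (B(X, w) = (X + w)*(-216 + w) = (-216 + w)*(X + w))
B(110, -191) - f = ((-191)² - 216*110 - 216*(-191) + 110*(-191)) - 1*(-37926) = (36481 - 23760 + 41256 - 21010) + 37926 = 32967 + 37926 = 70893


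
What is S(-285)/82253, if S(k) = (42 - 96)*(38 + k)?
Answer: 13338/82253 ≈ 0.16216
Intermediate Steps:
S(k) = -2052 - 54*k (S(k) = -54*(38 + k) = -2052 - 54*k)
S(-285)/82253 = (-2052 - 54*(-285))/82253 = (-2052 + 15390)*(1/82253) = 13338*(1/82253) = 13338/82253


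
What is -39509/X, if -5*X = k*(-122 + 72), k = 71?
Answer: -39509/710 ≈ -55.646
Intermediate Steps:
X = 710 (X = -71*(-122 + 72)/5 = -71*(-50)/5 = -⅕*(-3550) = 710)
-39509/X = -39509/710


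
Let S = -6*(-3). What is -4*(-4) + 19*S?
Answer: 358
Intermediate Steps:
S = 18
-4*(-4) + 19*S = -4*(-4) + 19*18 = 16 + 342 = 358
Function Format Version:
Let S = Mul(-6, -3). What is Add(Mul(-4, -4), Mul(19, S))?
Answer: 358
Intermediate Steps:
S = 18
Add(Mul(-4, -4), Mul(19, S)) = Add(Mul(-4, -4), Mul(19, 18)) = Add(16, 342) = 358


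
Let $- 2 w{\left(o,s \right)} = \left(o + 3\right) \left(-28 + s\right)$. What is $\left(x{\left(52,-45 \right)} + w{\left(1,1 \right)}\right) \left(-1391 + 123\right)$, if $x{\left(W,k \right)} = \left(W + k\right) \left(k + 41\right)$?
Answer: $-32968$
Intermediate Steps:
$w{\left(o,s \right)} = - \frac{\left(-28 + s\right) \left(3 + o\right)}{2}$ ($w{\left(o,s \right)} = - \frac{\left(o + 3\right) \left(-28 + s\right)}{2} = - \frac{\left(3 + o\right) \left(-28 + s\right)}{2} = - \frac{\left(-28 + s\right) \left(3 + o\right)}{2}$)
$x{\left(W,k \right)} = \left(41 + k\right) \left(W + k\right)$ ($x{\left(W,k \right)} = \left(W + k\right) \left(41 + k\right) = \left(41 + k\right) \left(W + k\right)$)
$\left(x{\left(52,-45 \right)} + w{\left(1,1 \right)}\right) \left(-1391 + 123\right) = \left(\left(\left(-45\right)^{2} + 41 \cdot 52 + 41 \left(-45\right) + 52 \left(-45\right)\right) + \left(42 + 14 \cdot 1 - \frac{3}{2} - \frac{1}{2} \cdot 1\right)\right) \left(-1391 + 123\right) = \left(\left(2025 + 2132 - 1845 - 2340\right) + \left(42 + 14 - \frac{3}{2} - \frac{1}{2}\right)\right) \left(-1268\right) = \left(-28 + 54\right) \left(-1268\right) = 26 \left(-1268\right) = -32968$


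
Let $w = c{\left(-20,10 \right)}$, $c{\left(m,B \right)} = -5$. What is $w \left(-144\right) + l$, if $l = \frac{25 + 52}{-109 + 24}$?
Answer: $\frac{61123}{85} \approx 719.09$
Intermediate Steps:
$l = - \frac{77}{85}$ ($l = \frac{77}{-85} = 77 \left(- \frac{1}{85}\right) = - \frac{77}{85} \approx -0.90588$)
$w = -5$
$w \left(-144\right) + l = \left(-5\right) \left(-144\right) - \frac{77}{85} = 720 - \frac{77}{85} = \frac{61123}{85}$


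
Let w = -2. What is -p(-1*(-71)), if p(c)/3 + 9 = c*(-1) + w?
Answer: 246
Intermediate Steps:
p(c) = -33 - 3*c (p(c) = -27 + 3*(c*(-1) - 2) = -27 + 3*(-c - 2) = -27 + 3*(-2 - c) = -27 + (-6 - 3*c) = -33 - 3*c)
-p(-1*(-71)) = -(-33 - (-3)*(-71)) = -(-33 - 3*71) = -(-33 - 213) = -1*(-246) = 246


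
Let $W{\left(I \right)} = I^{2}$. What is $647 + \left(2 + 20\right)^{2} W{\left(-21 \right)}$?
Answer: $214091$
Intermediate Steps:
$647 + \left(2 + 20\right)^{2} W{\left(-21 \right)} = 647 + \left(2 + 20\right)^{2} \left(-21\right)^{2} = 647 + 22^{2} \cdot 441 = 647 + 484 \cdot 441 = 647 + 213444 = 214091$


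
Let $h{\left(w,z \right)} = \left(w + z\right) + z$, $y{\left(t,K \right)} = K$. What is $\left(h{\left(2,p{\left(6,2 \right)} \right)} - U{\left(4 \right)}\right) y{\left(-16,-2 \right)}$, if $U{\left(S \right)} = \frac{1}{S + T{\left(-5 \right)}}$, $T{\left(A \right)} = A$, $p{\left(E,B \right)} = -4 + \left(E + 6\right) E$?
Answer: $-278$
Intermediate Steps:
$p{\left(E,B \right)} = -4 + E \left(6 + E\right)$ ($p{\left(E,B \right)} = -4 + \left(6 + E\right) E = -4 + E \left(6 + E\right)$)
$h{\left(w,z \right)} = w + 2 z$
$U{\left(S \right)} = \frac{1}{-5 + S}$ ($U{\left(S \right)} = \frac{1}{S - 5} = \frac{1}{-5 + S}$)
$\left(h{\left(2,p{\left(6,2 \right)} \right)} - U{\left(4 \right)}\right) y{\left(-16,-2 \right)} = \left(\left(2 + 2 \left(-4 + 6^{2} + 6 \cdot 6\right)\right) - \frac{1}{-5 + 4}\right) \left(-2\right) = \left(\left(2 + 2 \left(-4 + 36 + 36\right)\right) - \frac{1}{-1}\right) \left(-2\right) = \left(\left(2 + 2 \cdot 68\right) - -1\right) \left(-2\right) = \left(\left(2 + 136\right) + 1\right) \left(-2\right) = \left(138 + 1\right) \left(-2\right) = 139 \left(-2\right) = -278$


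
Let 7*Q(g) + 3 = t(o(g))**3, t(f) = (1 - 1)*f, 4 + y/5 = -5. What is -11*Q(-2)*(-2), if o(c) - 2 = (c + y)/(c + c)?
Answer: -66/7 ≈ -9.4286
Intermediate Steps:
y = -45 (y = -20 + 5*(-5) = -20 - 25 = -45)
o(c) = 2 + (-45 + c)/(2*c) (o(c) = 2 + (c - 45)/(c + c) = 2 + (-45 + c)/((2*c)) = 2 + (-45 + c)*(1/(2*c)) = 2 + (-45 + c)/(2*c))
t(f) = 0 (t(f) = 0*f = 0)
Q(g) = -3/7 (Q(g) = -3/7 + (1/7)*0**3 = -3/7 + (1/7)*0 = -3/7 + 0 = -3/7)
-11*Q(-2)*(-2) = -11*(-3/7)*(-2) = (33/7)*(-2) = -66/7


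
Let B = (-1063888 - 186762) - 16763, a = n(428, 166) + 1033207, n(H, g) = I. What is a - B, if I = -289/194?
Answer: 446319991/194 ≈ 2.3006e+6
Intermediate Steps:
I = -289/194 (I = -289*1/194 = -289/194 ≈ -1.4897)
n(H, g) = -289/194
a = 200441869/194 (a = -289/194 + 1033207 = 200441869/194 ≈ 1.0332e+6)
B = -1267413 (B = -1250650 - 16763 = -1267413)
a - B = 200441869/194 - 1*(-1267413) = 200441869/194 + 1267413 = 446319991/194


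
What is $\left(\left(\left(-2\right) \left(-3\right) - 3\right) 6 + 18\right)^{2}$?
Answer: $1296$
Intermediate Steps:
$\left(\left(\left(-2\right) \left(-3\right) - 3\right) 6 + 18\right)^{2} = \left(\left(6 - 3\right) 6 + 18\right)^{2} = \left(3 \cdot 6 + 18\right)^{2} = \left(18 + 18\right)^{2} = 36^{2} = 1296$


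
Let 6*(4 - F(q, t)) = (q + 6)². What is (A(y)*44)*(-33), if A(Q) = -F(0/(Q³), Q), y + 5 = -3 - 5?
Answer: -2904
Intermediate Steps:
y = -13 (y = -5 + (-3 - 5) = -5 - 8 = -13)
F(q, t) = 4 - (6 + q)²/6 (F(q, t) = 4 - (q + 6)²/6 = 4 - (6 + q)²/6)
A(Q) = 2 (A(Q) = -(4 - (6 + 0/(Q³))²/6) = -(4 - (6 + 0/Q³)²/6) = -(4 - (6 + 0)²/6) = -(4 - ⅙*6²) = -(4 - ⅙*36) = -(4 - 6) = -1*(-2) = 2)
(A(y)*44)*(-33) = (2*44)*(-33) = 88*(-33) = -2904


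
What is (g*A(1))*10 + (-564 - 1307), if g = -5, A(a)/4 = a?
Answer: -2071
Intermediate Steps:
A(a) = 4*a
(g*A(1))*10 + (-564 - 1307) = -20*10 + (-564 - 1307) = -5*4*10 - 1871 = -20*10 - 1871 = -200 - 1871 = -2071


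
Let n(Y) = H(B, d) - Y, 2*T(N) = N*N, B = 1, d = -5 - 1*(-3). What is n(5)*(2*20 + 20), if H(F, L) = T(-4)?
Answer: 180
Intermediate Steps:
d = -2 (d = -5 + 3 = -2)
T(N) = N²/2 (T(N) = (N*N)/2 = N²/2)
H(F, L) = 8 (H(F, L) = (½)*(-4)² = (½)*16 = 8)
n(Y) = 8 - Y
n(5)*(2*20 + 20) = (8 - 1*5)*(2*20 + 20) = (8 - 5)*(40 + 20) = 3*60 = 180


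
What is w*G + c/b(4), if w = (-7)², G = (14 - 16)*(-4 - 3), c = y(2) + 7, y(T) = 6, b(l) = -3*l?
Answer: 8219/12 ≈ 684.92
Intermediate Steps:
c = 13 (c = 6 + 7 = 13)
G = 14 (G = -2*(-7) = 14)
w = 49
w*G + c/b(4) = 49*14 + 13/((-3*4)) = 686 + 13/(-12) = 686 + 13*(-1/12) = 686 - 13/12 = 8219/12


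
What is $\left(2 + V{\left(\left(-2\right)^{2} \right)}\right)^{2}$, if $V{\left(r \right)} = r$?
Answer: $36$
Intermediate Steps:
$\left(2 + V{\left(\left(-2\right)^{2} \right)}\right)^{2} = \left(2 + \left(-2\right)^{2}\right)^{2} = \left(2 + 4\right)^{2} = 6^{2} = 36$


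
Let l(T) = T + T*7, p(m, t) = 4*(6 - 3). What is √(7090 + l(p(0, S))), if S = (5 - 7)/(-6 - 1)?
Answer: √7186 ≈ 84.770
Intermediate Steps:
S = 2/7 (S = -2/(-7) = -2*(-⅐) = 2/7 ≈ 0.28571)
p(m, t) = 12 (p(m, t) = 4*3 = 12)
l(T) = 8*T (l(T) = T + 7*T = 8*T)
√(7090 + l(p(0, S))) = √(7090 + 8*12) = √(7090 + 96) = √7186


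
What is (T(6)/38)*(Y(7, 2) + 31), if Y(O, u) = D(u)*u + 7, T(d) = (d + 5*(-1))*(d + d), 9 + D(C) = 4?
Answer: 168/19 ≈ 8.8421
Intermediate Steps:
D(C) = -5 (D(C) = -9 + 4 = -5)
T(d) = 2*d*(-5 + d) (T(d) = (d - 5)*(2*d) = (-5 + d)*(2*d) = 2*d*(-5 + d))
Y(O, u) = 7 - 5*u (Y(O, u) = -5*u + 7 = 7 - 5*u)
(T(6)/38)*(Y(7, 2) + 31) = ((2*6*(-5 + 6))/38)*((7 - 5*2) + 31) = ((2*6*1)*(1/38))*((7 - 10) + 31) = (12*(1/38))*(-3 + 31) = (6/19)*28 = 168/19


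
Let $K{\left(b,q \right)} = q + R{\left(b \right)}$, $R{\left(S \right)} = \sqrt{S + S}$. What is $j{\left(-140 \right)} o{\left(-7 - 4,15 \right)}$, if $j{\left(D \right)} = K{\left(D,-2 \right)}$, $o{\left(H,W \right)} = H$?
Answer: $22 - 22 i \sqrt{70} \approx 22.0 - 184.07 i$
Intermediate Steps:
$R{\left(S \right)} = \sqrt{2} \sqrt{S}$ ($R{\left(S \right)} = \sqrt{2 S} = \sqrt{2} \sqrt{S}$)
$K{\left(b,q \right)} = q + \sqrt{2} \sqrt{b}$
$j{\left(D \right)} = -2 + \sqrt{2} \sqrt{D}$
$j{\left(-140 \right)} o{\left(-7 - 4,15 \right)} = \left(-2 + \sqrt{2} \sqrt{-140}\right) \left(-7 - 4\right) = \left(-2 + \sqrt{2} \cdot 2 i \sqrt{35}\right) \left(-7 - 4\right) = \left(-2 + 2 i \sqrt{70}\right) \left(-11\right) = 22 - 22 i \sqrt{70}$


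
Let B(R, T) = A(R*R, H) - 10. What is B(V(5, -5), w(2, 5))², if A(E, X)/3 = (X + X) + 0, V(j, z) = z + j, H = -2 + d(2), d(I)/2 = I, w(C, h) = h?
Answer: 4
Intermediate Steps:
d(I) = 2*I
H = 2 (H = -2 + 2*2 = -2 + 4 = 2)
V(j, z) = j + z
A(E, X) = 6*X (A(E, X) = 3*((X + X) + 0) = 3*(2*X + 0) = 3*(2*X) = 6*X)
B(R, T) = 2 (B(R, T) = 6*2 - 10 = 12 - 10 = 2)
B(V(5, -5), w(2, 5))² = 2² = 4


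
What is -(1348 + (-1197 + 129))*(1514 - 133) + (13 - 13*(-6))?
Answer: -386589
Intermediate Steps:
-(1348 + (-1197 + 129))*(1514 - 133) + (13 - 13*(-6)) = -(1348 - 1068)*1381 + (13 + 78) = -280*1381 + 91 = -1*386680 + 91 = -386680 + 91 = -386589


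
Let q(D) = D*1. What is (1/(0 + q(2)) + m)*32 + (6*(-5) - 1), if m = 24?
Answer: 753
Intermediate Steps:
q(D) = D
(1/(0 + q(2)) + m)*32 + (6*(-5) - 1) = (1/(0 + 2) + 24)*32 + (6*(-5) - 1) = (1/2 + 24)*32 + (-30 - 1) = (1/2 + 24)*32 - 31 = (49/2)*32 - 31 = 784 - 31 = 753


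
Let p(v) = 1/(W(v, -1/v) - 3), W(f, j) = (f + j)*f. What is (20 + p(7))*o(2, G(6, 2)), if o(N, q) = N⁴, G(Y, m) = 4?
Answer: 14416/45 ≈ 320.36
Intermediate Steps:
W(f, j) = f*(f + j)
p(v) = 1/(-3 + v*(v - 1/v)) (p(v) = 1/(v*(v - 1/v) - 3) = 1/(-3 + v*(v - 1/v)))
(20 + p(7))*o(2, G(6, 2)) = (20 + 1/(-4 + 7²))*2⁴ = (20 + 1/(-4 + 49))*16 = (20 + 1/45)*16 = (901/45)*16 = 14416/45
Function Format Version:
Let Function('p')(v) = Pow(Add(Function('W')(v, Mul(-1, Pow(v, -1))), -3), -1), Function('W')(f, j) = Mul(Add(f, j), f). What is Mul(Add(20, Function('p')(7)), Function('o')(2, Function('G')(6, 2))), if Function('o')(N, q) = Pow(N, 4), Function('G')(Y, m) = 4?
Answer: Rational(14416, 45) ≈ 320.36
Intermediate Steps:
Function('W')(f, j) = Mul(f, Add(f, j))
Function('p')(v) = Pow(Add(-3, Mul(v, Add(v, Mul(-1, Pow(v, -1))))), -1) (Function('p')(v) = Pow(Add(Mul(v, Add(v, Mul(-1, Pow(v, -1)))), -3), -1) = Pow(Add(-3, Mul(v, Add(v, Mul(-1, Pow(v, -1))))), -1))
Mul(Add(20, Function('p')(7)), Function('o')(2, Function('G')(6, 2))) = Mul(Add(20, Pow(Add(-4, Pow(7, 2)), -1)), Pow(2, 4)) = Mul(Add(20, Pow(Add(-4, 49), -1)), 16) = Mul(Add(20, Pow(45, -1)), 16) = Mul(Add(20, Rational(1, 45)), 16) = Mul(Rational(901, 45), 16) = Rational(14416, 45)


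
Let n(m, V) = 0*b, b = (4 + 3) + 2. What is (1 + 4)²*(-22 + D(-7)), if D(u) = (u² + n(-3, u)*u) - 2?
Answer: 625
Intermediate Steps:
b = 9 (b = 7 + 2 = 9)
n(m, V) = 0 (n(m, V) = 0*9 = 0)
D(u) = -2 + u² (D(u) = (u² + 0*u) - 2 = (u² + 0) - 2 = u² - 2 = -2 + u²)
(1 + 4)²*(-22 + D(-7)) = (1 + 4)²*(-22 + (-2 + (-7)²)) = 5²*(-22 + (-2 + 49)) = 25*(-22 + 47) = 25*25 = 625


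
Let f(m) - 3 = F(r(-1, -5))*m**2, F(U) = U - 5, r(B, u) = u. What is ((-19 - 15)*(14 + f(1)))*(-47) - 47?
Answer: 11139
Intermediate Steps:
F(U) = -5 + U
f(m) = 3 - 10*m**2 (f(m) = 3 + (-5 - 5)*m**2 = 3 - 10*m**2)
((-19 - 15)*(14 + f(1)))*(-47) - 47 = ((-19 - 15)*(14 + (3 - 10*1**2)))*(-47) - 47 = -34*(14 + (3 - 10*1))*(-47) - 47 = -34*(14 + (3 - 10))*(-47) - 47 = -34*(14 - 7)*(-47) - 47 = -34*7*(-47) - 47 = -238*(-47) - 47 = 11186 - 47 = 11139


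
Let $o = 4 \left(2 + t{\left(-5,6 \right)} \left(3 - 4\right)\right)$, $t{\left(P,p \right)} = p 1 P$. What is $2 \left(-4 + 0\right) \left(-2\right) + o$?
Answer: $144$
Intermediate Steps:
$t{\left(P,p \right)} = P p$ ($t{\left(P,p \right)} = p P = P p$)
$o = 128$ ($o = 4 \left(2 + \left(-5\right) 6 \left(3 - 4\right)\right) = 4 \left(2 - -30\right) = 4 \left(2 + 30\right) = 4 \cdot 32 = 128$)
$2 \left(-4 + 0\right) \left(-2\right) + o = 2 \left(-4 + 0\right) \left(-2\right) + 128 = 2 \left(-4\right) \left(-2\right) + 128 = \left(-8\right) \left(-2\right) + 128 = 16 + 128 = 144$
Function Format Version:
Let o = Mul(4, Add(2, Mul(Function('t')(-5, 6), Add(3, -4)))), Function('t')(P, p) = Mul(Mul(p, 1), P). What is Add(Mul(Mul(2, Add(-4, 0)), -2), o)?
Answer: 144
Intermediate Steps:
Function('t')(P, p) = Mul(P, p) (Function('t')(P, p) = Mul(p, P) = Mul(P, p))
o = 128 (o = Mul(4, Add(2, Mul(Mul(-5, 6), Add(3, -4)))) = Mul(4, Add(2, Mul(-30, -1))) = Mul(4, Add(2, 30)) = Mul(4, 32) = 128)
Add(Mul(Mul(2, Add(-4, 0)), -2), o) = Add(Mul(Mul(2, Add(-4, 0)), -2), 128) = Add(Mul(Mul(2, -4), -2), 128) = Add(Mul(-8, -2), 128) = Add(16, 128) = 144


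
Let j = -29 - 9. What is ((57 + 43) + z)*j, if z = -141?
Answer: 1558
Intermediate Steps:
j = -38
((57 + 43) + z)*j = ((57 + 43) - 141)*(-38) = (100 - 141)*(-38) = -41*(-38) = 1558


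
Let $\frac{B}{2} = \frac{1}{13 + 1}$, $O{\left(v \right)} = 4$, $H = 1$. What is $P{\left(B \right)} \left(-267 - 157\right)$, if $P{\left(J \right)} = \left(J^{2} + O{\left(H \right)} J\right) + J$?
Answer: $- \frac{15264}{49} \approx -311.51$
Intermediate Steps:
$B = \frac{1}{7}$ ($B = \frac{2}{13 + 1} = \frac{2}{14} = 2 \cdot \frac{1}{14} = \frac{1}{7} \approx 0.14286$)
$P{\left(J \right)} = J^{2} + 5 J$ ($P{\left(J \right)} = \left(J^{2} + 4 J\right) + J = J^{2} + 5 J$)
$P{\left(B \right)} \left(-267 - 157\right) = \frac{5 + \frac{1}{7}}{7} \left(-267 - 157\right) = \frac{1}{7} \cdot \frac{36}{7} \left(-267 - 157\right) = \frac{36}{49} \left(-424\right) = - \frac{15264}{49}$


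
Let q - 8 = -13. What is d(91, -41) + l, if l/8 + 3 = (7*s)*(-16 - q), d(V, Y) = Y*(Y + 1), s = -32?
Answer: 21328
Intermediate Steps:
q = -5 (q = 8 - 13 = -5)
d(V, Y) = Y*(1 + Y)
l = 19688 (l = -24 + 8*((7*(-32))*(-16 - 1*(-5))) = -24 + 8*(-224*(-16 + 5)) = -24 + 8*(-224*(-11)) = -24 + 8*2464 = -24 + 19712 = 19688)
d(91, -41) + l = -41*(1 - 41) + 19688 = -41*(-40) + 19688 = 1640 + 19688 = 21328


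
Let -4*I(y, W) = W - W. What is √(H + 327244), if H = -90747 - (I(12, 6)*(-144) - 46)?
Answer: √236543 ≈ 486.36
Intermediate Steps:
I(y, W) = 0 (I(y, W) = -(W - W)/4 = -¼*0 = 0)
H = -90701 (H = -90747 - (0*(-144) - 46) = -90747 - (0 - 46) = -90747 - 1*(-46) = -90747 + 46 = -90701)
√(H + 327244) = √(-90701 + 327244) = √236543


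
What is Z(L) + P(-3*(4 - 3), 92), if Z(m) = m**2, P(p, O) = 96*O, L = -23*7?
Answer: 34753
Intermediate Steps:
L = -161
Z(L) + P(-3*(4 - 3), 92) = (-161)**2 + 96*92 = 25921 + 8832 = 34753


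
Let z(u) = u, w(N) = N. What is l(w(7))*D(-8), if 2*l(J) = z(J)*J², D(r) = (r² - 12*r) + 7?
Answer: 57281/2 ≈ 28641.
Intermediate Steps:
D(r) = 7 + r² - 12*r
l(J) = J³/2 (l(J) = (J*J²)/2 = J³/2)
l(w(7))*D(-8) = ((½)*7³)*(7 + (-8)² - 12*(-8)) = ((½)*343)*(7 + 64 + 96) = (343/2)*167 = 57281/2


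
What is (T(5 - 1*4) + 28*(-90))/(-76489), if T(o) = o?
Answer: 2519/76489 ≈ 0.032933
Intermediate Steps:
(T(5 - 1*4) + 28*(-90))/(-76489) = ((5 - 1*4) + 28*(-90))/(-76489) = ((5 - 4) - 2520)*(-1/76489) = (1 - 2520)*(-1/76489) = -2519*(-1/76489) = 2519/76489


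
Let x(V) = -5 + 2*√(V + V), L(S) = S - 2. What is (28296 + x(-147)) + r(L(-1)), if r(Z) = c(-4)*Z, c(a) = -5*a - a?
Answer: 28219 + 14*I*√6 ≈ 28219.0 + 34.293*I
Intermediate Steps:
L(S) = -2 + S
c(a) = -6*a
r(Z) = 24*Z (r(Z) = (-6*(-4))*Z = 24*Z)
x(V) = -5 + 2*√2*√V (x(V) = -5 + 2*√(2*V) = -5 + 2*(√2*√V) = -5 + 2*√2*√V)
(28296 + x(-147)) + r(L(-1)) = (28296 + (-5 + 2*√2*√(-147))) + 24*(-2 - 1) = (28296 + (-5 + 2*√2*(7*I*√3))) + 24*(-3) = (28296 + (-5 + 14*I*√6)) - 72 = (28291 + 14*I*√6) - 72 = 28219 + 14*I*√6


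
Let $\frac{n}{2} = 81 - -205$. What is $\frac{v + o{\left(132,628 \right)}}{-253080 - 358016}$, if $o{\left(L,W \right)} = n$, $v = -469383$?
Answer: $\frac{468811}{611096} \approx 0.76716$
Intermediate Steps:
$n = 572$ ($n = 2 \left(81 - -205\right) = 2 \left(81 + 205\right) = 2 \cdot 286 = 572$)
$o{\left(L,W \right)} = 572$
$\frac{v + o{\left(132,628 \right)}}{-253080 - 358016} = \frac{-469383 + 572}{-253080 - 358016} = - \frac{468811}{-611096} = \left(-468811\right) \left(- \frac{1}{611096}\right) = \frac{468811}{611096}$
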